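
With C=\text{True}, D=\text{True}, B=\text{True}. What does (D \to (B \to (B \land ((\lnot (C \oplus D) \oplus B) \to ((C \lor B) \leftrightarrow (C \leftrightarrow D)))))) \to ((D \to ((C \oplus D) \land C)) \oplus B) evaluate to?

\text{True}

C \oplus D = \text{True} \oplus \text{True} = \text{False}
\lnot (C \oplus D) = \lnot \text{False} = \text{True}
\lnot (C \oplus D) \oplus B = \text{True} \oplus \text{True} = \text{False}
C \lor B = \text{True} \lor \text{True} = \text{True}
C \leftrightarrow D = \text{True} \leftrightarrow \text{True} = \text{True}
(C \lor B) \leftrightarrow (C \leftrightarrow D) = \text{True} \leftrightarrow \text{True} = \text{True}
(\lnot (C \oplus D) \oplus B) \to ((C \lor B) \leftrightarrow (C \leftrightarrow D)) = \text{False} \to \text{True} = \text{True}
B \land ((\lnot (C \oplus D) \oplus B) \to ((C \lor B) \leftrightarrow (C \leftrightarrow D))) = \text{True} \land \text{True} = \text{True}
B \to (B \land ((\lnot (C \oplus D) \oplus B) \to ((C \lor B) \leftrightarrow (C \leftrightarrow D)))) = \text{True} \to \text{True} = \text{True}
D \to (B \to (B \land ((\lnot (C \oplus D) \oplus B) \to ((C \lor B) \leftrightarrow (C \leftrightarrow D))))) = \text{True} \to \text{True} = \text{True}
C \oplus D = \text{True} \oplus \text{True} = \text{False}
(C \oplus D) \land C = \text{False} \land \text{True} = \text{False}
D \to ((C \oplus D) \land C) = \text{True} \to \text{False} = \text{False}
(D \to ((C \oplus D) \land C)) \oplus B = \text{False} \oplus \text{True} = \text{True}
(D \to (B \to (B \land ((\lnot (C \oplus D) \oplus B) \to ((C \lor B) \leftrightarrow (C \leftrightarrow D)))))) \to ((D \to ((C \oplus D) \land C)) \oplus B) = \text{True} \to \text{True} = \text{True}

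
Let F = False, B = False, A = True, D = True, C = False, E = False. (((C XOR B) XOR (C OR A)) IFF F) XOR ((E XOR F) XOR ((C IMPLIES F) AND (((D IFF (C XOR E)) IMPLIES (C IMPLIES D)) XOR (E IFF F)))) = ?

False

C XOR B = False XOR False = False
C OR A = False OR True = True
(C XOR B) XOR (C OR A) = False XOR True = True
((C XOR B) XOR (C OR A)) IFF F = True IFF False = False
E XOR F = False XOR False = False
C IMPLIES F = False IMPLIES False = True
C XOR E = False XOR False = False
D IFF (C XOR E) = True IFF False = False
C IMPLIES D = False IMPLIES True = True
(D IFF (C XOR E)) IMPLIES (C IMPLIES D) = False IMPLIES True = True
E IFF F = False IFF False = True
((D IFF (C XOR E)) IMPLIES (C IMPLIES D)) XOR (E IFF F) = True XOR True = False
(C IMPLIES F) AND (((D IFF (C XOR E)) IMPLIES (C IMPLIES D)) XOR (E IFF F)) = True AND False = False
(E XOR F) XOR ((C IMPLIES F) AND (((D IFF (C XOR E)) IMPLIES (C IMPLIES D)) XOR (E IFF F))) = False XOR False = False
(((C XOR B) XOR (C OR A)) IFF F) XOR ((E XOR F) XOR ((C IMPLIES F) AND (((D IFF (C XOR E)) IMPLIES (C IMPLIES D)) XOR (E IFF F)))) = False XOR False = False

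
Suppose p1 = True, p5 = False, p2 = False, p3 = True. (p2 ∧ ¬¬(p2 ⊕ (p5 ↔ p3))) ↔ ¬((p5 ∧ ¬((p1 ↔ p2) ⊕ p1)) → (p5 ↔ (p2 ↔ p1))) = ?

True

p5 ↔ p3 = False ↔ True = False
p2 ⊕ (p5 ↔ p3) = False ⊕ False = False
¬(p2 ⊕ (p5 ↔ p3)) = ¬False = True
¬¬(p2 ⊕ (p5 ↔ p3)) = ¬True = False
p2 ∧ ¬¬(p2 ⊕ (p5 ↔ p3)) = False ∧ False = False
p1 ↔ p2 = True ↔ False = False
(p1 ↔ p2) ⊕ p1 = False ⊕ True = True
¬((p1 ↔ p2) ⊕ p1) = ¬True = False
p5 ∧ ¬((p1 ↔ p2) ⊕ p1) = False ∧ False = False
p2 ↔ p1 = False ↔ True = False
p5 ↔ (p2 ↔ p1) = False ↔ False = True
(p5 ∧ ¬((p1 ↔ p2) ⊕ p1)) → (p5 ↔ (p2 ↔ p1)) = False → True = True
¬((p5 ∧ ¬((p1 ↔ p2) ⊕ p1)) → (p5 ↔ (p2 ↔ p1))) = ¬True = False
(p2 ∧ ¬¬(p2 ⊕ (p5 ↔ p3))) ↔ ¬((p5 ∧ ¬((p1 ↔ p2) ⊕ p1)) → (p5 ↔ (p2 ↔ p1))) = False ↔ False = True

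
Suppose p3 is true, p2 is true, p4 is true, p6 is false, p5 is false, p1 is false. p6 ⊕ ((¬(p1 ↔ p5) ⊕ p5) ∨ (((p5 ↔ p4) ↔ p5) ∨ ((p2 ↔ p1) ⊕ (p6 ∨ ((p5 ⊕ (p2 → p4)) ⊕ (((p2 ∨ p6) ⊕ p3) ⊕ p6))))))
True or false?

p1 ↔ p5 = F ↔ F = T
¬(p1 ↔ p5) = ¬T = F
¬(p1 ↔ p5) ⊕ p5 = F ⊕ F = F
p5 ↔ p4 = F ↔ T = F
(p5 ↔ p4) ↔ p5 = F ↔ F = T
p2 ↔ p1 = T ↔ F = F
p2 → p4 = T → T = T
p5 ⊕ (p2 → p4) = F ⊕ T = T
p2 ∨ p6 = T ∨ F = T
(p2 ∨ p6) ⊕ p3 = T ⊕ T = F
((p2 ∨ p6) ⊕ p3) ⊕ p6 = F ⊕ F = F
(p5 ⊕ (p2 → p4)) ⊕ (((p2 ∨ p6) ⊕ p3) ⊕ p6) = T ⊕ F = T
p6 ∨ ((p5 ⊕ (p2 → p4)) ⊕ (((p2 ∨ p6) ⊕ p3) ⊕ p6)) = F ∨ T = T
(p2 ↔ p1) ⊕ (p6 ∨ ((p5 ⊕ (p2 → p4)) ⊕ (((p2 ∨ p6) ⊕ p3) ⊕ p6))) = F ⊕ T = T
((p5 ↔ p4) ↔ p5) ∨ ((p2 ↔ p1) ⊕ (p6 ∨ ((p5 ⊕ (p2 → p4)) ⊕ (((p2 ∨ p6) ⊕ p3) ⊕ p6)))) = T ∨ T = T
(¬(p1 ↔ p5) ⊕ p5) ∨ (((p5 ↔ p4) ↔ p5) ∨ ((p2 ↔ p1) ⊕ (p6 ∨ ((p5 ⊕ (p2 → p4)) ⊕ (((p2 ∨ p6) ⊕ p3) ⊕ p6))))) = F ∨ T = T
p6 ⊕ ((¬(p1 ↔ p5) ⊕ p5) ∨ (((p5 ↔ p4) ↔ p5) ∨ ((p2 ↔ p1) ⊕ (p6 ∨ ((p5 ⊕ (p2 → p4)) ⊕ (((p2 ∨ p6) ⊕ p3) ⊕ p6)))))) = F ⊕ T = T

T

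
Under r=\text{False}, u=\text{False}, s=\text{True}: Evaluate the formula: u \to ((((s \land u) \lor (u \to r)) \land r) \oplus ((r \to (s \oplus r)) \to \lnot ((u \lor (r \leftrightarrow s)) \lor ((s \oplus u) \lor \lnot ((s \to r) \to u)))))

s \land u = \text{True} \land \text{False} = \text{False}
u \to r = \text{False} \to \text{False} = \text{True}
(s \land u) \lor (u \to r) = \text{False} \lor \text{True} = \text{True}
((s \land u) \lor (u \to r)) \land r = \text{True} \land \text{False} = \text{False}
s \oplus r = \text{True} \oplus \text{False} = \text{True}
r \to (s \oplus r) = \text{False} \to \text{True} = \text{True}
r \leftrightarrow s = \text{False} \leftrightarrow \text{True} = \text{False}
u \lor (r \leftrightarrow s) = \text{False} \lor \text{False} = \text{False}
s \oplus u = \text{True} \oplus \text{False} = \text{True}
s \to r = \text{True} \to \text{False} = \text{False}
(s \to r) \to u = \text{False} \to \text{False} = \text{True}
\lnot ((s \to r) \to u) = \lnot \text{True} = \text{False}
(s \oplus u) \lor \lnot ((s \to r) \to u) = \text{True} \lor \text{False} = \text{True}
(u \lor (r \leftrightarrow s)) \lor ((s \oplus u) \lor \lnot ((s \to r) \to u)) = \text{False} \lor \text{True} = \text{True}
\lnot ((u \lor (r \leftrightarrow s)) \lor ((s \oplus u) \lor \lnot ((s \to r) \to u))) = \lnot \text{True} = \text{False}
(r \to (s \oplus r)) \to \lnot ((u \lor (r \leftrightarrow s)) \lor ((s \oplus u) \lor \lnot ((s \to r) \to u))) = \text{True} \to \text{False} = \text{False}
(((s \land u) \lor (u \to r)) \land r) \oplus ((r \to (s \oplus r)) \to \lnot ((u \lor (r \leftrightarrow s)) \lor ((s \oplus u) \lor \lnot ((s \to r) \to u)))) = \text{False} \oplus \text{False} = \text{False}
u \to ((((s \land u) \lor (u \to r)) \land r) \oplus ((r \to (s \oplus r)) \to \lnot ((u \lor (r \leftrightarrow s)) \lor ((s \oplus u) \lor \lnot ((s \to r) \to u))))) = \text{False} \to \text{False} = \text{True}

\text{True}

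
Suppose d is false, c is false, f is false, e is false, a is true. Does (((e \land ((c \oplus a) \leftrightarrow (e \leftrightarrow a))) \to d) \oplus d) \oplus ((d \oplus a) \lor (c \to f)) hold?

c \oplus a = \text{False} \oplus \text{True} = \text{True}
e \leftrightarrow a = \text{False} \leftrightarrow \text{True} = \text{False}
(c \oplus a) \leftrightarrow (e \leftrightarrow a) = \text{True} \leftrightarrow \text{False} = \text{False}
e \land ((c \oplus a) \leftrightarrow (e \leftrightarrow a)) = \text{False} \land \text{False} = \text{False}
(e \land ((c \oplus a) \leftrightarrow (e \leftrightarrow a))) \to d = \text{False} \to \text{False} = \text{True}
((e \land ((c \oplus a) \leftrightarrow (e \leftrightarrow a))) \to d) \oplus d = \text{True} \oplus \text{False} = \text{True}
d \oplus a = \text{False} \oplus \text{True} = \text{True}
c \to f = \text{False} \to \text{False} = \text{True}
(d \oplus a) \lor (c \to f) = \text{True} \lor \text{True} = \text{True}
(((e \land ((c \oplus a) \leftrightarrow (e \leftrightarrow a))) \to d) \oplus d) \oplus ((d \oplus a) \lor (c \to f)) = \text{True} \oplus \text{True} = \text{False}

\text{False}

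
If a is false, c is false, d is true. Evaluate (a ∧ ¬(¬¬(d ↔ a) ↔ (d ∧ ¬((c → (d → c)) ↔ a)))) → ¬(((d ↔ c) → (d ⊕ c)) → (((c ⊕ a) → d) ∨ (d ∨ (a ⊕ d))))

d ↔ a = T ↔ F = F
¬(d ↔ a) = ¬F = T
¬¬(d ↔ a) = ¬T = F
d → c = T → F = F
c → (d → c) = F → F = T
(c → (d → c)) ↔ a = T ↔ F = F
¬((c → (d → c)) ↔ a) = ¬F = T
d ∧ ¬((c → (d → c)) ↔ a) = T ∧ T = T
¬¬(d ↔ a) ↔ (d ∧ ¬((c → (d → c)) ↔ a)) = F ↔ T = F
¬(¬¬(d ↔ a) ↔ (d ∧ ¬((c → (d → c)) ↔ a))) = ¬F = T
a ∧ ¬(¬¬(d ↔ a) ↔ (d ∧ ¬((c → (d → c)) ↔ a))) = F ∧ T = F
d ↔ c = T ↔ F = F
d ⊕ c = T ⊕ F = T
(d ↔ c) → (d ⊕ c) = F → T = T
c ⊕ a = F ⊕ F = F
(c ⊕ a) → d = F → T = T
a ⊕ d = F ⊕ T = T
d ∨ (a ⊕ d) = T ∨ T = T
((c ⊕ a) → d) ∨ (d ∨ (a ⊕ d)) = T ∨ T = T
((d ↔ c) → (d ⊕ c)) → (((c ⊕ a) → d) ∨ (d ∨ (a ⊕ d))) = T → T = T
¬(((d ↔ c) → (d ⊕ c)) → (((c ⊕ a) → d) ∨ (d ∨ (a ⊕ d)))) = ¬T = F
(a ∧ ¬(¬¬(d ↔ a) ↔ (d ∧ ¬((c → (d → c)) ↔ a)))) → ¬(((d ↔ c) → (d ⊕ c)) → (((c ⊕ a) → d) ∨ (d ∨ (a ⊕ d)))) = F → F = T

T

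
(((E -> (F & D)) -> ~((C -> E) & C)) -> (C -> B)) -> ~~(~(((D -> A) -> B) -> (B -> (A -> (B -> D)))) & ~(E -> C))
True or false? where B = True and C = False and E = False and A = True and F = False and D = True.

F & D = False & True = False
E -> (F & D) = False -> False = True
C -> E = False -> False = True
(C -> E) & C = True & False = False
~((C -> E) & C) = ~False = True
(E -> (F & D)) -> ~((C -> E) & C) = True -> True = True
C -> B = False -> True = True
((E -> (F & D)) -> ~((C -> E) & C)) -> (C -> B) = True -> True = True
D -> A = True -> True = True
(D -> A) -> B = True -> True = True
B -> D = True -> True = True
A -> (B -> D) = True -> True = True
B -> (A -> (B -> D)) = True -> True = True
((D -> A) -> B) -> (B -> (A -> (B -> D))) = True -> True = True
~(((D -> A) -> B) -> (B -> (A -> (B -> D)))) = ~True = False
E -> C = False -> False = True
~(E -> C) = ~True = False
~(((D -> A) -> B) -> (B -> (A -> (B -> D)))) & ~(E -> C) = False & False = False
~(~(((D -> A) -> B) -> (B -> (A -> (B -> D)))) & ~(E -> C)) = ~False = True
~~(~(((D -> A) -> B) -> (B -> (A -> (B -> D)))) & ~(E -> C)) = ~True = False
(((E -> (F & D)) -> ~((C -> E) & C)) -> (C -> B)) -> ~~(~(((D -> A) -> B) -> (B -> (A -> (B -> D)))) & ~(E -> C)) = True -> False = False

False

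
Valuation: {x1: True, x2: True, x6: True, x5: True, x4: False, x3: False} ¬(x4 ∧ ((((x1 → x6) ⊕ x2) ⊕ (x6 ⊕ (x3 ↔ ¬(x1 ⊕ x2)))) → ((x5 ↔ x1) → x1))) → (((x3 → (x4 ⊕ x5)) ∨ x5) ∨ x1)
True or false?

True

x1 → x6 = True → True = True
(x1 → x6) ⊕ x2 = True ⊕ True = False
x1 ⊕ x2 = True ⊕ True = False
¬(x1 ⊕ x2) = ¬False = True
x3 ↔ ¬(x1 ⊕ x2) = False ↔ True = False
x6 ⊕ (x3 ↔ ¬(x1 ⊕ x2)) = True ⊕ False = True
((x1 → x6) ⊕ x2) ⊕ (x6 ⊕ (x3 ↔ ¬(x1 ⊕ x2))) = False ⊕ True = True
x5 ↔ x1 = True ↔ True = True
(x5 ↔ x1) → x1 = True → True = True
(((x1 → x6) ⊕ x2) ⊕ (x6 ⊕ (x3 ↔ ¬(x1 ⊕ x2)))) → ((x5 ↔ x1) → x1) = True → True = True
x4 ∧ ((((x1 → x6) ⊕ x2) ⊕ (x6 ⊕ (x3 ↔ ¬(x1 ⊕ x2)))) → ((x5 ↔ x1) → x1)) = False ∧ True = False
¬(x4 ∧ ((((x1 → x6) ⊕ x2) ⊕ (x6 ⊕ (x3 ↔ ¬(x1 ⊕ x2)))) → ((x5 ↔ x1) → x1))) = ¬False = True
x4 ⊕ x5 = False ⊕ True = True
x3 → (x4 ⊕ x5) = False → True = True
(x3 → (x4 ⊕ x5)) ∨ x5 = True ∨ True = True
((x3 → (x4 ⊕ x5)) ∨ x5) ∨ x1 = True ∨ True = True
¬(x4 ∧ ((((x1 → x6) ⊕ x2) ⊕ (x6 ⊕ (x3 ↔ ¬(x1 ⊕ x2)))) → ((x5 ↔ x1) → x1))) → (((x3 → (x4 ⊕ x5)) ∨ x5) ∨ x1) = True → True = True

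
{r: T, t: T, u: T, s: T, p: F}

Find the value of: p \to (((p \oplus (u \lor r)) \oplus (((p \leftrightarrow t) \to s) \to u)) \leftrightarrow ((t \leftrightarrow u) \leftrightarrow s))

u \lor r = T \lor T = T
p \oplus (u \lor r) = F \oplus T = T
p \leftrightarrow t = F \leftrightarrow T = F
(p \leftrightarrow t) \to s = F \to T = T
((p \leftrightarrow t) \to s) \to u = T \to T = T
(p \oplus (u \lor r)) \oplus (((p \leftrightarrow t) \to s) \to u) = T \oplus T = F
t \leftrightarrow u = T \leftrightarrow T = T
(t \leftrightarrow u) \leftrightarrow s = T \leftrightarrow T = T
((p \oplus (u \lor r)) \oplus (((p \leftrightarrow t) \to s) \to u)) \leftrightarrow ((t \leftrightarrow u) \leftrightarrow s) = F \leftrightarrow T = F
p \to (((p \oplus (u \lor r)) \oplus (((p \leftrightarrow t) \to s) \to u)) \leftrightarrow ((t \leftrightarrow u) \leftrightarrow s)) = F \to F = T

T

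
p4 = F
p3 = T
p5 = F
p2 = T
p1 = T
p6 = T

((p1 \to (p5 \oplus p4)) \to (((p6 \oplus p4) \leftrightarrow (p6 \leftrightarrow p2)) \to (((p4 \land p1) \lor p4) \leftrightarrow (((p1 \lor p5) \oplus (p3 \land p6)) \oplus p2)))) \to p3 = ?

p5 \oplus p4 = F \oplus F = F
p1 \to (p5 \oplus p4) = T \to F = F
p6 \oplus p4 = T \oplus F = T
p6 \leftrightarrow p2 = T \leftrightarrow T = T
(p6 \oplus p4) \leftrightarrow (p6 \leftrightarrow p2) = T \leftrightarrow T = T
p4 \land p1 = F \land T = F
(p4 \land p1) \lor p4 = F \lor F = F
p1 \lor p5 = T \lor F = T
p3 \land p6 = T \land T = T
(p1 \lor p5) \oplus (p3 \land p6) = T \oplus T = F
((p1 \lor p5) \oplus (p3 \land p6)) \oplus p2 = F \oplus T = T
((p4 \land p1) \lor p4) \leftrightarrow (((p1 \lor p5) \oplus (p3 \land p6)) \oplus p2) = F \leftrightarrow T = F
((p6 \oplus p4) \leftrightarrow (p6 \leftrightarrow p2)) \to (((p4 \land p1) \lor p4) \leftrightarrow (((p1 \lor p5) \oplus (p3 \land p6)) \oplus p2)) = T \to F = F
(p1 \to (p5 \oplus p4)) \to (((p6 \oplus p4) \leftrightarrow (p6 \leftrightarrow p2)) \to (((p4 \land p1) \lor p4) \leftrightarrow (((p1 \lor p5) \oplus (p3 \land p6)) \oplus p2))) = F \to F = T
((p1 \to (p5 \oplus p4)) \to (((p6 \oplus p4) \leftrightarrow (p6 \leftrightarrow p2)) \to (((p4 \land p1) \lor p4) \leftrightarrow (((p1 \lor p5) \oplus (p3 \land p6)) \oplus p2)))) \to p3 = T \to T = T

T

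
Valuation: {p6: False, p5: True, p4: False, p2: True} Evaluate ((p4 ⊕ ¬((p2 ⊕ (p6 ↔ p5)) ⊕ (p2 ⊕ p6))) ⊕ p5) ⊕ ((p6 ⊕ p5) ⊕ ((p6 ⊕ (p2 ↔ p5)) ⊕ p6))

False

Substituting p6=False, p5=True, p4=False, p2=True:
p6 ↔ p5 = False ↔ True = False
p2 ⊕ (p6 ↔ p5) = True ⊕ False = True
p2 ⊕ p6 = True ⊕ False = True
(p2 ⊕ (p6 ↔ p5)) ⊕ (p2 ⊕ p6) = True ⊕ True = False
¬((p2 ⊕ (p6 ↔ p5)) ⊕ (p2 ⊕ p6)) = ¬False = True
p4 ⊕ ¬((p2 ⊕ (p6 ↔ p5)) ⊕ (p2 ⊕ p6)) = False ⊕ True = True
(p4 ⊕ ¬((p2 ⊕ (p6 ↔ p5)) ⊕ (p2 ⊕ p6))) ⊕ p5 = True ⊕ True = False
p6 ⊕ p5 = False ⊕ True = True
p2 ↔ p5 = True ↔ True = True
p6 ⊕ (p2 ↔ p5) = False ⊕ True = True
(p6 ⊕ (p2 ↔ p5)) ⊕ p6 = True ⊕ False = True
(p6 ⊕ p5) ⊕ ((p6 ⊕ (p2 ↔ p5)) ⊕ p6) = True ⊕ True = False
((p4 ⊕ ¬((p2 ⊕ (p6 ↔ p5)) ⊕ (p2 ⊕ p6))) ⊕ p5) ⊕ ((p6 ⊕ p5) ⊕ ((p6 ⊕ (p2 ↔ p5)) ⊕ p6)) = False ⊕ False = False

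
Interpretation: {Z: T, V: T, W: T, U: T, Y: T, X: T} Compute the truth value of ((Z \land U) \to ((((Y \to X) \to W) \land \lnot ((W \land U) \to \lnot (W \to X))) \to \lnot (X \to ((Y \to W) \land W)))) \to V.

Substituting Z=T, V=T, W=T, U=T, Y=T, X=T:
Z \land U = T \land T = T
Y \to X = T \to T = T
(Y \to X) \to W = T \to T = T
W \land U = T \land T = T
W \to X = T \to T = T
\lnot (W \to X) = \lnot T = F
(W \land U) \to \lnot (W \to X) = T \to F = F
\lnot ((W \land U) \to \lnot (W \to X)) = \lnot F = T
((Y \to X) \to W) \land \lnot ((W \land U) \to \lnot (W \to X)) = T \land T = T
Y \to W = T \to T = T
(Y \to W) \land W = T \land T = T
X \to ((Y \to W) \land W) = T \to T = T
\lnot (X \to ((Y \to W) \land W)) = \lnot T = F
(((Y \to X) \to W) \land \lnot ((W \land U) \to \lnot (W \to X))) \to \lnot (X \to ((Y \to W) \land W)) = T \to F = F
(Z \land U) \to ((((Y \to X) \to W) \land \lnot ((W \land U) \to \lnot (W \to X))) \to \lnot (X \to ((Y \to W) \land W))) = T \to F = F
((Z \land U) \to ((((Y \to X) \to W) \land \lnot ((W \land U) \to \lnot (W \to X))) \to \lnot (X \to ((Y \to W) \land W)))) \to V = F \to T = T

T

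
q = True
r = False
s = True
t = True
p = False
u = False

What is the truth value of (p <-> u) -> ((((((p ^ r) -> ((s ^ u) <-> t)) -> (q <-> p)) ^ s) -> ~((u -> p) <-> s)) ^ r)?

p <-> u = False <-> False = True
p ^ r = False ^ False = False
s ^ u = True ^ False = True
(s ^ u) <-> t = True <-> True = True
(p ^ r) -> ((s ^ u) <-> t) = False -> True = True
q <-> p = True <-> False = False
((p ^ r) -> ((s ^ u) <-> t)) -> (q <-> p) = True -> False = False
(((p ^ r) -> ((s ^ u) <-> t)) -> (q <-> p)) ^ s = False ^ True = True
u -> p = False -> False = True
(u -> p) <-> s = True <-> True = True
~((u -> p) <-> s) = ~True = False
((((p ^ r) -> ((s ^ u) <-> t)) -> (q <-> p)) ^ s) -> ~((u -> p) <-> s) = True -> False = False
(((((p ^ r) -> ((s ^ u) <-> t)) -> (q <-> p)) ^ s) -> ~((u -> p) <-> s)) ^ r = False ^ False = False
(p <-> u) -> ((((((p ^ r) -> ((s ^ u) <-> t)) -> (q <-> p)) ^ s) -> ~((u -> p) <-> s)) ^ r) = True -> False = False

False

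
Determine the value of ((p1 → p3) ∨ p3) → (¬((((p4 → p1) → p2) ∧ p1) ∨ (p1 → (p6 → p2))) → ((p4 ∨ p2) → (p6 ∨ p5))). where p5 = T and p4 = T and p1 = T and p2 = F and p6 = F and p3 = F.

T

Substituting p5=T, p4=T, p1=T, p2=F, p6=F, p3=F:
p1 → p3 = T → F = F
(p1 → p3) ∨ p3 = F ∨ F = F
p4 → p1 = T → T = T
(p4 → p1) → p2 = T → F = F
((p4 → p1) → p2) ∧ p1 = F ∧ T = F
p6 → p2 = F → F = T
p1 → (p6 → p2) = T → T = T
(((p4 → p1) → p2) ∧ p1) ∨ (p1 → (p6 → p2)) = F ∨ T = T
¬((((p4 → p1) → p2) ∧ p1) ∨ (p1 → (p6 → p2))) = ¬T = F
p4 ∨ p2 = T ∨ F = T
p6 ∨ p5 = F ∨ T = T
(p4 ∨ p2) → (p6 ∨ p5) = T → T = T
¬((((p4 → p1) → p2) ∧ p1) ∨ (p1 → (p6 → p2))) → ((p4 ∨ p2) → (p6 ∨ p5)) = F → T = T
((p1 → p3) ∨ p3) → (¬((((p4 → p1) → p2) ∧ p1) ∨ (p1 → (p6 → p2))) → ((p4 ∨ p2) → (p6 ∨ p5))) = F → T = T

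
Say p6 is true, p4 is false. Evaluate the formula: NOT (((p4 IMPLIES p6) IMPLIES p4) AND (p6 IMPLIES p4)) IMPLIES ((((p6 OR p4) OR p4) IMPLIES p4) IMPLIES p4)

true

p4 IMPLIES p6 = false IMPLIES true = true
(p4 IMPLIES p6) IMPLIES p4 = true IMPLIES false = false
p6 IMPLIES p4 = true IMPLIES false = false
((p4 IMPLIES p6) IMPLIES p4) AND (p6 IMPLIES p4) = false AND false = false
NOT (((p4 IMPLIES p6) IMPLIES p4) AND (p6 IMPLIES p4)) = NOT false = true
p6 OR p4 = true OR false = true
(p6 OR p4) OR p4 = true OR false = true
((p6 OR p4) OR p4) IMPLIES p4 = true IMPLIES false = false
(((p6 OR p4) OR p4) IMPLIES p4) IMPLIES p4 = false IMPLIES false = true
NOT (((p4 IMPLIES p6) IMPLIES p4) AND (p6 IMPLIES p4)) IMPLIES ((((p6 OR p4) OR p4) IMPLIES p4) IMPLIES p4) = true IMPLIES true = true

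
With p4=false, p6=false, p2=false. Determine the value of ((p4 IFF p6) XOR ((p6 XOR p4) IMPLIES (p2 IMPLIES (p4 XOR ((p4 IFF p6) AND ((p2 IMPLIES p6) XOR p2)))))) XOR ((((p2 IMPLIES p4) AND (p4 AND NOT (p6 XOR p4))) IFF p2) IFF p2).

p4 IFF p6 = false IFF false = true
p6 XOR p4 = false XOR false = false
p4 IFF p6 = false IFF false = true
p2 IMPLIES p6 = false IMPLIES false = true
(p2 IMPLIES p6) XOR p2 = true XOR false = true
(p4 IFF p6) AND ((p2 IMPLIES p6) XOR p2) = true AND true = true
p4 XOR ((p4 IFF p6) AND ((p2 IMPLIES p6) XOR p2)) = false XOR true = true
p2 IMPLIES (p4 XOR ((p4 IFF p6) AND ((p2 IMPLIES p6) XOR p2))) = false IMPLIES true = true
(p6 XOR p4) IMPLIES (p2 IMPLIES (p4 XOR ((p4 IFF p6) AND ((p2 IMPLIES p6) XOR p2)))) = false IMPLIES true = true
(p4 IFF p6) XOR ((p6 XOR p4) IMPLIES (p2 IMPLIES (p4 XOR ((p4 IFF p6) AND ((p2 IMPLIES p6) XOR p2))))) = true XOR true = false
p2 IMPLIES p4 = false IMPLIES false = true
p6 XOR p4 = false XOR false = false
NOT (p6 XOR p4) = NOT false = true
p4 AND NOT (p6 XOR p4) = false AND true = false
(p2 IMPLIES p4) AND (p4 AND NOT (p6 XOR p4)) = true AND false = false
((p2 IMPLIES p4) AND (p4 AND NOT (p6 XOR p4))) IFF p2 = false IFF false = true
(((p2 IMPLIES p4) AND (p4 AND NOT (p6 XOR p4))) IFF p2) IFF p2 = true IFF false = false
((p4 IFF p6) XOR ((p6 XOR p4) IMPLIES (p2 IMPLIES (p4 XOR ((p4 IFF p6) AND ((p2 IMPLIES p6) XOR p2)))))) XOR ((((p2 IMPLIES p4) AND (p4 AND NOT (p6 XOR p4))) IFF p2) IFF p2) = false XOR false = false

false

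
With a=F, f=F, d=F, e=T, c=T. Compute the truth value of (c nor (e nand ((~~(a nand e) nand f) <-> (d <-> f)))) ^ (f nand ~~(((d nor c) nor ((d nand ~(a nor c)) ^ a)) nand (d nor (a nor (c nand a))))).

a nand e = F nand T = T
~(a nand e) = ~T = F
~~(a nand e) = ~F = T
~~(a nand e) nand f = T nand F = T
d <-> f = F <-> F = T
(~~(a nand e) nand f) <-> (d <-> f) = T <-> T = T
e nand ((~~(a nand e) nand f) <-> (d <-> f)) = T nand T = F
c nor (e nand ((~~(a nand e) nand f) <-> (d <-> f))) = T nor F = F
d nor c = F nor T = F
a nor c = F nor T = F
~(a nor c) = ~F = T
d nand ~(a nor c) = F nand T = T
(d nand ~(a nor c)) ^ a = T ^ F = T
(d nor c) nor ((d nand ~(a nor c)) ^ a) = F nor T = F
c nand a = T nand F = T
a nor (c nand a) = F nor T = F
d nor (a nor (c nand a)) = F nor F = T
((d nor c) nor ((d nand ~(a nor c)) ^ a)) nand (d nor (a nor (c nand a))) = F nand T = T
~(((d nor c) nor ((d nand ~(a nor c)) ^ a)) nand (d nor (a nor (c nand a)))) = ~T = F
~~(((d nor c) nor ((d nand ~(a nor c)) ^ a)) nand (d nor (a nor (c nand a)))) = ~F = T
f nand ~~(((d nor c) nor ((d nand ~(a nor c)) ^ a)) nand (d nor (a nor (c nand a)))) = F nand T = T
(c nor (e nand ((~~(a nand e) nand f) <-> (d <-> f)))) ^ (f nand ~~(((d nor c) nor ((d nand ~(a nor c)) ^ a)) nand (d nor (a nor (c nand a))))) = F ^ T = T

T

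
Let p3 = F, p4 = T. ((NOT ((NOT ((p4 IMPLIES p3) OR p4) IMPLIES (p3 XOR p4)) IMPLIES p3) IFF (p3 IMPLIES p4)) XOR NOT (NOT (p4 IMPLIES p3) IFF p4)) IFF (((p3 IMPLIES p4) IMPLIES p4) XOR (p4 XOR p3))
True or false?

F

p4 IMPLIES p3 = T IMPLIES F = F
(p4 IMPLIES p3) OR p4 = F OR T = T
NOT ((p4 IMPLIES p3) OR p4) = NOT T = F
p3 XOR p4 = F XOR T = T
NOT ((p4 IMPLIES p3) OR p4) IMPLIES (p3 XOR p4) = F IMPLIES T = T
(NOT ((p4 IMPLIES p3) OR p4) IMPLIES (p3 XOR p4)) IMPLIES p3 = T IMPLIES F = F
NOT ((NOT ((p4 IMPLIES p3) OR p4) IMPLIES (p3 XOR p4)) IMPLIES p3) = NOT F = T
p3 IMPLIES p4 = F IMPLIES T = T
NOT ((NOT ((p4 IMPLIES p3) OR p4) IMPLIES (p3 XOR p4)) IMPLIES p3) IFF (p3 IMPLIES p4) = T IFF T = T
p4 IMPLIES p3 = T IMPLIES F = F
NOT (p4 IMPLIES p3) = NOT F = T
NOT (p4 IMPLIES p3) IFF p4 = T IFF T = T
NOT (NOT (p4 IMPLIES p3) IFF p4) = NOT T = F
(NOT ((NOT ((p4 IMPLIES p3) OR p4) IMPLIES (p3 XOR p4)) IMPLIES p3) IFF (p3 IMPLIES p4)) XOR NOT (NOT (p4 IMPLIES p3) IFF p4) = T XOR F = T
p3 IMPLIES p4 = F IMPLIES T = T
(p3 IMPLIES p4) IMPLIES p4 = T IMPLIES T = T
p4 XOR p3 = T XOR F = T
((p3 IMPLIES p4) IMPLIES p4) XOR (p4 XOR p3) = T XOR T = F
((NOT ((NOT ((p4 IMPLIES p3) OR p4) IMPLIES (p3 XOR p4)) IMPLIES p3) IFF (p3 IMPLIES p4)) XOR NOT (NOT (p4 IMPLIES p3) IFF p4)) IFF (((p3 IMPLIES p4) IMPLIES p4) XOR (p4 XOR p3)) = T IFF F = F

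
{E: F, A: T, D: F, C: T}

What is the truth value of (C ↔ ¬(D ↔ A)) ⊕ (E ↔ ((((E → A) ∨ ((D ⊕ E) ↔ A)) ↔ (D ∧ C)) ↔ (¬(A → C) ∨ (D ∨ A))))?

F

Substituting E=F, A=T, D=F, C=T:
D ↔ A = F ↔ T = F
¬(D ↔ A) = ¬F = T
C ↔ ¬(D ↔ A) = T ↔ T = T
E → A = F → T = T
D ⊕ E = F ⊕ F = F
(D ⊕ E) ↔ A = F ↔ T = F
(E → A) ∨ ((D ⊕ E) ↔ A) = T ∨ F = T
D ∧ C = F ∧ T = F
((E → A) ∨ ((D ⊕ E) ↔ A)) ↔ (D ∧ C) = T ↔ F = F
A → C = T → T = T
¬(A → C) = ¬T = F
D ∨ A = F ∨ T = T
¬(A → C) ∨ (D ∨ A) = F ∨ T = T
(((E → A) ∨ ((D ⊕ E) ↔ A)) ↔ (D ∧ C)) ↔ (¬(A → C) ∨ (D ∨ A)) = F ↔ T = F
E ↔ ((((E → A) ∨ ((D ⊕ E) ↔ A)) ↔ (D ∧ C)) ↔ (¬(A → C) ∨ (D ∨ A))) = F ↔ F = T
(C ↔ ¬(D ↔ A)) ⊕ (E ↔ ((((E → A) ∨ ((D ⊕ E) ↔ A)) ↔ (D ∧ C)) ↔ (¬(A → C) ∨ (D ∨ A)))) = T ⊕ T = F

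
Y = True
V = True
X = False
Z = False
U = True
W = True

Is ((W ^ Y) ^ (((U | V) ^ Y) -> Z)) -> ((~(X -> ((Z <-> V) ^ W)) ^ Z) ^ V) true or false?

W ^ Y = True ^ True = False
U | V = True | True = True
(U | V) ^ Y = True ^ True = False
((U | V) ^ Y) -> Z = False -> False = True
(W ^ Y) ^ (((U | V) ^ Y) -> Z) = False ^ True = True
Z <-> V = False <-> True = False
(Z <-> V) ^ W = False ^ True = True
X -> ((Z <-> V) ^ W) = False -> True = True
~(X -> ((Z <-> V) ^ W)) = ~True = False
~(X -> ((Z <-> V) ^ W)) ^ Z = False ^ False = False
(~(X -> ((Z <-> V) ^ W)) ^ Z) ^ V = False ^ True = True
((W ^ Y) ^ (((U | V) ^ Y) -> Z)) -> ((~(X -> ((Z <-> V) ^ W)) ^ Z) ^ V) = True -> True = True

True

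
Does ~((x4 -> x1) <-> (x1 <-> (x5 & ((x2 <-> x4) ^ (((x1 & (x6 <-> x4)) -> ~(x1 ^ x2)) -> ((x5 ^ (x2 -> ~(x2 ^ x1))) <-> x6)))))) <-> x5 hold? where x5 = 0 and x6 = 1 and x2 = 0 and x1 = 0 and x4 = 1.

0

x4 -> x1 = 1 -> 0 = 0
x2 <-> x4 = 0 <-> 1 = 0
x6 <-> x4 = 1 <-> 1 = 1
x1 & (x6 <-> x4) = 0 & 1 = 0
x1 ^ x2 = 0 ^ 0 = 0
~(x1 ^ x2) = ~0 = 1
(x1 & (x6 <-> x4)) -> ~(x1 ^ x2) = 0 -> 1 = 1
x2 ^ x1 = 0 ^ 0 = 0
~(x2 ^ x1) = ~0 = 1
x2 -> ~(x2 ^ x1) = 0 -> 1 = 1
x5 ^ (x2 -> ~(x2 ^ x1)) = 0 ^ 1 = 1
(x5 ^ (x2 -> ~(x2 ^ x1))) <-> x6 = 1 <-> 1 = 1
((x1 & (x6 <-> x4)) -> ~(x1 ^ x2)) -> ((x5 ^ (x2 -> ~(x2 ^ x1))) <-> x6) = 1 -> 1 = 1
(x2 <-> x4) ^ (((x1 & (x6 <-> x4)) -> ~(x1 ^ x2)) -> ((x5 ^ (x2 -> ~(x2 ^ x1))) <-> x6)) = 0 ^ 1 = 1
x5 & ((x2 <-> x4) ^ (((x1 & (x6 <-> x4)) -> ~(x1 ^ x2)) -> ((x5 ^ (x2 -> ~(x2 ^ x1))) <-> x6))) = 0 & 1 = 0
x1 <-> (x5 & ((x2 <-> x4) ^ (((x1 & (x6 <-> x4)) -> ~(x1 ^ x2)) -> ((x5 ^ (x2 -> ~(x2 ^ x1))) <-> x6)))) = 0 <-> 0 = 1
(x4 -> x1) <-> (x1 <-> (x5 & ((x2 <-> x4) ^ (((x1 & (x6 <-> x4)) -> ~(x1 ^ x2)) -> ((x5 ^ (x2 -> ~(x2 ^ x1))) <-> x6))))) = 0 <-> 1 = 0
~((x4 -> x1) <-> (x1 <-> (x5 & ((x2 <-> x4) ^ (((x1 & (x6 <-> x4)) -> ~(x1 ^ x2)) -> ((x5 ^ (x2 -> ~(x2 ^ x1))) <-> x6)))))) = ~0 = 1
~((x4 -> x1) <-> (x1 <-> (x5 & ((x2 <-> x4) ^ (((x1 & (x6 <-> x4)) -> ~(x1 ^ x2)) -> ((x5 ^ (x2 -> ~(x2 ^ x1))) <-> x6)))))) <-> x5 = 1 <-> 0 = 0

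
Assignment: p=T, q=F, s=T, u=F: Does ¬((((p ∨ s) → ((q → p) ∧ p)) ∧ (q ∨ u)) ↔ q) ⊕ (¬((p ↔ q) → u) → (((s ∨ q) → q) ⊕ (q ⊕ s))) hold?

p ∨ s = T ∨ T = T
q → p = F → T = T
(q → p) ∧ p = T ∧ T = T
(p ∨ s) → ((q → p) ∧ p) = T → T = T
q ∨ u = F ∨ F = F
((p ∨ s) → ((q → p) ∧ p)) ∧ (q ∨ u) = T ∧ F = F
(((p ∨ s) → ((q → p) ∧ p)) ∧ (q ∨ u)) ↔ q = F ↔ F = T
¬((((p ∨ s) → ((q → p) ∧ p)) ∧ (q ∨ u)) ↔ q) = ¬T = F
p ↔ q = T ↔ F = F
(p ↔ q) → u = F → F = T
¬((p ↔ q) → u) = ¬T = F
s ∨ q = T ∨ F = T
(s ∨ q) → q = T → F = F
q ⊕ s = F ⊕ T = T
((s ∨ q) → q) ⊕ (q ⊕ s) = F ⊕ T = T
¬((p ↔ q) → u) → (((s ∨ q) → q) ⊕ (q ⊕ s)) = F → T = T
¬((((p ∨ s) → ((q → p) ∧ p)) ∧ (q ∨ u)) ↔ q) ⊕ (¬((p ↔ q) → u) → (((s ∨ q) → q) ⊕ (q ⊕ s))) = F ⊕ T = T

T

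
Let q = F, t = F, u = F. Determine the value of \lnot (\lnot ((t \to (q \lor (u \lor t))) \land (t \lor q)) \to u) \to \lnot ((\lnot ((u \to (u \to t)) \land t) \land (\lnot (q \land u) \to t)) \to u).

u \lor t = F \lor F = F
q \lor (u \lor t) = F \lor F = F
t \to (q \lor (u \lor t)) = F \to F = T
t \lor q = F \lor F = F
(t \to (q \lor (u \lor t))) \land (t \lor q) = T \land F = F
\lnot ((t \to (q \lor (u \lor t))) \land (t \lor q)) = \lnot F = T
\lnot ((t \to (q \lor (u \lor t))) \land (t \lor q)) \to u = T \to F = F
\lnot (\lnot ((t \to (q \lor (u \lor t))) \land (t \lor q)) \to u) = \lnot F = T
u \to t = F \to F = T
u \to (u \to t) = F \to T = T
(u \to (u \to t)) \land t = T \land F = F
\lnot ((u \to (u \to t)) \land t) = \lnot F = T
q \land u = F \land F = F
\lnot (q \land u) = \lnot F = T
\lnot (q \land u) \to t = T \to F = F
\lnot ((u \to (u \to t)) \land t) \land (\lnot (q \land u) \to t) = T \land F = F
(\lnot ((u \to (u \to t)) \land t) \land (\lnot (q \land u) \to t)) \to u = F \to F = T
\lnot ((\lnot ((u \to (u \to t)) \land t) \land (\lnot (q \land u) \to t)) \to u) = \lnot T = F
\lnot (\lnot ((t \to (q \lor (u \lor t))) \land (t \lor q)) \to u) \to \lnot ((\lnot ((u \to (u \to t)) \land t) \land (\lnot (q \land u) \to t)) \to u) = T \to F = F

F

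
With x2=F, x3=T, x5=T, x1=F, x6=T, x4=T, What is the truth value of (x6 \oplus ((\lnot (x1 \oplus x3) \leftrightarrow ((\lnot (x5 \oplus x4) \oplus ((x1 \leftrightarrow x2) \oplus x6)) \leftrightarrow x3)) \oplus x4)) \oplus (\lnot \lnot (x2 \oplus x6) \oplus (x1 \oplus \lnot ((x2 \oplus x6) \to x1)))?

F

Substituting x2=F, x3=T, x5=T, x1=F, x6=T, x4=T:
x1 \oplus x3 = F \oplus T = T
\lnot (x1 \oplus x3) = \lnot T = F
x5 \oplus x4 = T \oplus T = F
\lnot (x5 \oplus x4) = \lnot F = T
x1 \leftrightarrow x2 = F \leftrightarrow F = T
(x1 \leftrightarrow x2) \oplus x6 = T \oplus T = F
\lnot (x5 \oplus x4) \oplus ((x1 \leftrightarrow x2) \oplus x6) = T \oplus F = T
(\lnot (x5 \oplus x4) \oplus ((x1 \leftrightarrow x2) \oplus x6)) \leftrightarrow x3 = T \leftrightarrow T = T
\lnot (x1 \oplus x3) \leftrightarrow ((\lnot (x5 \oplus x4) \oplus ((x1 \leftrightarrow x2) \oplus x6)) \leftrightarrow x3) = F \leftrightarrow T = F
(\lnot (x1 \oplus x3) \leftrightarrow ((\lnot (x5 \oplus x4) \oplus ((x1 \leftrightarrow x2) \oplus x6)) \leftrightarrow x3)) \oplus x4 = F \oplus T = T
x6 \oplus ((\lnot (x1 \oplus x3) \leftrightarrow ((\lnot (x5 \oplus x4) \oplus ((x1 \leftrightarrow x2) \oplus x6)) \leftrightarrow x3)) \oplus x4) = T \oplus T = F
x2 \oplus x6 = F \oplus T = T
\lnot (x2 \oplus x6) = \lnot T = F
\lnot \lnot (x2 \oplus x6) = \lnot F = T
x2 \oplus x6 = F \oplus T = T
(x2 \oplus x6) \to x1 = T \to F = F
\lnot ((x2 \oplus x6) \to x1) = \lnot F = T
x1 \oplus \lnot ((x2 \oplus x6) \to x1) = F \oplus T = T
\lnot \lnot (x2 \oplus x6) \oplus (x1 \oplus \lnot ((x2 \oplus x6) \to x1)) = T \oplus T = F
(x6 \oplus ((\lnot (x1 \oplus x3) \leftrightarrow ((\lnot (x5 \oplus x4) \oplus ((x1 \leftrightarrow x2) \oplus x6)) \leftrightarrow x3)) \oplus x4)) \oplus (\lnot \lnot (x2 \oplus x6) \oplus (x1 \oplus \lnot ((x2 \oplus x6) \to x1))) = F \oplus F = F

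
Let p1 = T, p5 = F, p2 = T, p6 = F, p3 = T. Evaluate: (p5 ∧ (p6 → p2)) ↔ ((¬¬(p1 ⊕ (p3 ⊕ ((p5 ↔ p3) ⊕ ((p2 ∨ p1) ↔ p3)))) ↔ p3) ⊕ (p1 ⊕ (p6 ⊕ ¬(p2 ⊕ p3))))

F

p6 → p2 = F → T = T
p5 ∧ (p6 → p2) = F ∧ T = F
p5 ↔ p3 = F ↔ T = F
p2 ∨ p1 = T ∨ T = T
(p2 ∨ p1) ↔ p3 = T ↔ T = T
(p5 ↔ p3) ⊕ ((p2 ∨ p1) ↔ p3) = F ⊕ T = T
p3 ⊕ ((p5 ↔ p3) ⊕ ((p2 ∨ p1) ↔ p3)) = T ⊕ T = F
p1 ⊕ (p3 ⊕ ((p5 ↔ p3) ⊕ ((p2 ∨ p1) ↔ p3))) = T ⊕ F = T
¬(p1 ⊕ (p3 ⊕ ((p5 ↔ p3) ⊕ ((p2 ∨ p1) ↔ p3)))) = ¬T = F
¬¬(p1 ⊕ (p3 ⊕ ((p5 ↔ p3) ⊕ ((p2 ∨ p1) ↔ p3)))) = ¬F = T
¬¬(p1 ⊕ (p3 ⊕ ((p5 ↔ p3) ⊕ ((p2 ∨ p1) ↔ p3)))) ↔ p3 = T ↔ T = T
p2 ⊕ p3 = T ⊕ T = F
¬(p2 ⊕ p3) = ¬F = T
p6 ⊕ ¬(p2 ⊕ p3) = F ⊕ T = T
p1 ⊕ (p6 ⊕ ¬(p2 ⊕ p3)) = T ⊕ T = F
(¬¬(p1 ⊕ (p3 ⊕ ((p5 ↔ p3) ⊕ ((p2 ∨ p1) ↔ p3)))) ↔ p3) ⊕ (p1 ⊕ (p6 ⊕ ¬(p2 ⊕ p3))) = T ⊕ F = T
(p5 ∧ (p6 → p2)) ↔ ((¬¬(p1 ⊕ (p3 ⊕ ((p5 ↔ p3) ⊕ ((p2 ∨ p1) ↔ p3)))) ↔ p3) ⊕ (p1 ⊕ (p6 ⊕ ¬(p2 ⊕ p3)))) = F ↔ T = F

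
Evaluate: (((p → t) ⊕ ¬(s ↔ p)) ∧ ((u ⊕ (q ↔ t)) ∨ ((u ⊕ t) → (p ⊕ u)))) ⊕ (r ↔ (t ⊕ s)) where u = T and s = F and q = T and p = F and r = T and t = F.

p → t = F → F = T
s ↔ p = F ↔ F = T
¬(s ↔ p) = ¬T = F
(p → t) ⊕ ¬(s ↔ p) = T ⊕ F = T
q ↔ t = T ↔ F = F
u ⊕ (q ↔ t) = T ⊕ F = T
u ⊕ t = T ⊕ F = T
p ⊕ u = F ⊕ T = T
(u ⊕ t) → (p ⊕ u) = T → T = T
(u ⊕ (q ↔ t)) ∨ ((u ⊕ t) → (p ⊕ u)) = T ∨ T = T
((p → t) ⊕ ¬(s ↔ p)) ∧ ((u ⊕ (q ↔ t)) ∨ ((u ⊕ t) → (p ⊕ u))) = T ∧ T = T
t ⊕ s = F ⊕ F = F
r ↔ (t ⊕ s) = T ↔ F = F
(((p → t) ⊕ ¬(s ↔ p)) ∧ ((u ⊕ (q ↔ t)) ∨ ((u ⊕ t) → (p ⊕ u)))) ⊕ (r ↔ (t ⊕ s)) = T ⊕ F = T

T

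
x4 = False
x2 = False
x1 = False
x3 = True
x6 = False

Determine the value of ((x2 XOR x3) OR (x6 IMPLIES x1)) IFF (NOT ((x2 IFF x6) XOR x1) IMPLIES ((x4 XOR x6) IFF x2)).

True

x2 XOR x3 = False XOR True = True
x6 IMPLIES x1 = False IMPLIES False = True
(x2 XOR x3) OR (x6 IMPLIES x1) = True OR True = True
x2 IFF x6 = False IFF False = True
(x2 IFF x6) XOR x1 = True XOR False = True
NOT ((x2 IFF x6) XOR x1) = NOT True = False
x4 XOR x6 = False XOR False = False
(x4 XOR x6) IFF x2 = False IFF False = True
NOT ((x2 IFF x6) XOR x1) IMPLIES ((x4 XOR x6) IFF x2) = False IMPLIES True = True
((x2 XOR x3) OR (x6 IMPLIES x1)) IFF (NOT ((x2 IFF x6) XOR x1) IMPLIES ((x4 XOR x6) IFF x2)) = True IFF True = True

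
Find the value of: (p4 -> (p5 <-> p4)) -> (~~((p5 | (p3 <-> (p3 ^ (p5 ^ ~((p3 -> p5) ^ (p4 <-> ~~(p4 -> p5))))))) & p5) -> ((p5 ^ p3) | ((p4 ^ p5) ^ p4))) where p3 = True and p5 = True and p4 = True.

True

p5 <-> p4 = True <-> True = True
p4 -> (p5 <-> p4) = True -> True = True
p3 -> p5 = True -> True = True
p4 -> p5 = True -> True = True
~(p4 -> p5) = ~True = False
~~(p4 -> p5) = ~False = True
p4 <-> ~~(p4 -> p5) = True <-> True = True
(p3 -> p5) ^ (p4 <-> ~~(p4 -> p5)) = True ^ True = False
~((p3 -> p5) ^ (p4 <-> ~~(p4 -> p5))) = ~False = True
p5 ^ ~((p3 -> p5) ^ (p4 <-> ~~(p4 -> p5))) = True ^ True = False
p3 ^ (p5 ^ ~((p3 -> p5) ^ (p4 <-> ~~(p4 -> p5)))) = True ^ False = True
p3 <-> (p3 ^ (p5 ^ ~((p3 -> p5) ^ (p4 <-> ~~(p4 -> p5))))) = True <-> True = True
p5 | (p3 <-> (p3 ^ (p5 ^ ~((p3 -> p5) ^ (p4 <-> ~~(p4 -> p5)))))) = True | True = True
(p5 | (p3 <-> (p3 ^ (p5 ^ ~((p3 -> p5) ^ (p4 <-> ~~(p4 -> p5))))))) & p5 = True & True = True
~((p5 | (p3 <-> (p3 ^ (p5 ^ ~((p3 -> p5) ^ (p4 <-> ~~(p4 -> p5))))))) & p5) = ~True = False
~~((p5 | (p3 <-> (p3 ^ (p5 ^ ~((p3 -> p5) ^ (p4 <-> ~~(p4 -> p5))))))) & p5) = ~False = True
p5 ^ p3 = True ^ True = False
p4 ^ p5 = True ^ True = False
(p4 ^ p5) ^ p4 = False ^ True = True
(p5 ^ p3) | ((p4 ^ p5) ^ p4) = False | True = True
~~((p5 | (p3 <-> (p3 ^ (p5 ^ ~((p3 -> p5) ^ (p4 <-> ~~(p4 -> p5))))))) & p5) -> ((p5 ^ p3) | ((p4 ^ p5) ^ p4)) = True -> True = True
(p4 -> (p5 <-> p4)) -> (~~((p5 | (p3 <-> (p3 ^ (p5 ^ ~((p3 -> p5) ^ (p4 <-> ~~(p4 -> p5))))))) & p5) -> ((p5 ^ p3) | ((p4 ^ p5) ^ p4))) = True -> True = True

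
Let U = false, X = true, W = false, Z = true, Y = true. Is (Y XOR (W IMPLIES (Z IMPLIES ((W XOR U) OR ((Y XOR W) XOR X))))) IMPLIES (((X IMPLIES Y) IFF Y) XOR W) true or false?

true

W XOR U = false XOR false = false
Y XOR W = true XOR false = true
(Y XOR W) XOR X = true XOR true = false
(W XOR U) OR ((Y XOR W) XOR X) = false OR false = false
Z IMPLIES ((W XOR U) OR ((Y XOR W) XOR X)) = true IMPLIES false = false
W IMPLIES (Z IMPLIES ((W XOR U) OR ((Y XOR W) XOR X))) = false IMPLIES false = true
Y XOR (W IMPLIES (Z IMPLIES ((W XOR U) OR ((Y XOR W) XOR X)))) = true XOR true = false
X IMPLIES Y = true IMPLIES true = true
(X IMPLIES Y) IFF Y = true IFF true = true
((X IMPLIES Y) IFF Y) XOR W = true XOR false = true
(Y XOR (W IMPLIES (Z IMPLIES ((W XOR U) OR ((Y XOR W) XOR X))))) IMPLIES (((X IMPLIES Y) IFF Y) XOR W) = false IMPLIES true = true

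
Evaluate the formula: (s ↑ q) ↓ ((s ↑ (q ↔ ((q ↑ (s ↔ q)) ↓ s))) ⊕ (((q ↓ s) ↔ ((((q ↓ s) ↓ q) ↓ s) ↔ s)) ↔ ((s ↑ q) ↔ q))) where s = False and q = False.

False

Substituting s=False, q=False:
s ↑ q = False ↑ False = True
s ↔ q = False ↔ False = True
q ↑ (s ↔ q) = False ↑ True = True
(q ↑ (s ↔ q)) ↓ s = True ↓ False = False
q ↔ ((q ↑ (s ↔ q)) ↓ s) = False ↔ False = True
s ↑ (q ↔ ((q ↑ (s ↔ q)) ↓ s)) = False ↑ True = True
q ↓ s = False ↓ False = True
q ↓ s = False ↓ False = True
(q ↓ s) ↓ q = True ↓ False = False
((q ↓ s) ↓ q) ↓ s = False ↓ False = True
(((q ↓ s) ↓ q) ↓ s) ↔ s = True ↔ False = False
(q ↓ s) ↔ ((((q ↓ s) ↓ q) ↓ s) ↔ s) = True ↔ False = False
s ↑ q = False ↑ False = True
(s ↑ q) ↔ q = True ↔ False = False
((q ↓ s) ↔ ((((q ↓ s) ↓ q) ↓ s) ↔ s)) ↔ ((s ↑ q) ↔ q) = False ↔ False = True
(s ↑ (q ↔ ((q ↑ (s ↔ q)) ↓ s))) ⊕ (((q ↓ s) ↔ ((((q ↓ s) ↓ q) ↓ s) ↔ s)) ↔ ((s ↑ q) ↔ q)) = True ⊕ True = False
(s ↑ q) ↓ ((s ↑ (q ↔ ((q ↑ (s ↔ q)) ↓ s))) ⊕ (((q ↓ s) ↔ ((((q ↓ s) ↓ q) ↓ s) ↔ s)) ↔ ((s ↑ q) ↔ q))) = True ↓ False = False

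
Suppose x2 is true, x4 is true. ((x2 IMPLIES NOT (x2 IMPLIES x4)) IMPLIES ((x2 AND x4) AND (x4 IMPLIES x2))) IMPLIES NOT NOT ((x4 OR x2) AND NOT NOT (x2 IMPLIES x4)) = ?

Substituting x2=True, x4=True:
x2 IMPLIES x4 = True IMPLIES True = True
NOT (x2 IMPLIES x4) = NOT True = False
x2 IMPLIES NOT (x2 IMPLIES x4) = True IMPLIES False = False
x2 AND x4 = True AND True = True
x4 IMPLIES x2 = True IMPLIES True = True
(x2 AND x4) AND (x4 IMPLIES x2) = True AND True = True
(x2 IMPLIES NOT (x2 IMPLIES x4)) IMPLIES ((x2 AND x4) AND (x4 IMPLIES x2)) = False IMPLIES True = True
x4 OR x2 = True OR True = True
x2 IMPLIES x4 = True IMPLIES True = True
NOT (x2 IMPLIES x4) = NOT True = False
NOT NOT (x2 IMPLIES x4) = NOT False = True
(x4 OR x2) AND NOT NOT (x2 IMPLIES x4) = True AND True = True
NOT ((x4 OR x2) AND NOT NOT (x2 IMPLIES x4)) = NOT True = False
NOT NOT ((x4 OR x2) AND NOT NOT (x2 IMPLIES x4)) = NOT False = True
((x2 IMPLIES NOT (x2 IMPLIES x4)) IMPLIES ((x2 AND x4) AND (x4 IMPLIES x2))) IMPLIES NOT NOT ((x4 OR x2) AND NOT NOT (x2 IMPLIES x4)) = True IMPLIES True = True

True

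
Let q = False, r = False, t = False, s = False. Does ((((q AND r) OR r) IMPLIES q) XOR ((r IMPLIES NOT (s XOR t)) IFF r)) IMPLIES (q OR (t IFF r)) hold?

q AND r = False AND False = False
(q AND r) OR r = False OR False = False
((q AND r) OR r) IMPLIES q = False IMPLIES False = True
s XOR t = False XOR False = False
NOT (s XOR t) = NOT False = True
r IMPLIES NOT (s XOR t) = False IMPLIES True = True
(r IMPLIES NOT (s XOR t)) IFF r = True IFF False = False
(((q AND r) OR r) IMPLIES q) XOR ((r IMPLIES NOT (s XOR t)) IFF r) = True XOR False = True
t IFF r = False IFF False = True
q OR (t IFF r) = False OR True = True
((((q AND r) OR r) IMPLIES q) XOR ((r IMPLIES NOT (s XOR t)) IFF r)) IMPLIES (q OR (t IFF r)) = True IMPLIES True = True

True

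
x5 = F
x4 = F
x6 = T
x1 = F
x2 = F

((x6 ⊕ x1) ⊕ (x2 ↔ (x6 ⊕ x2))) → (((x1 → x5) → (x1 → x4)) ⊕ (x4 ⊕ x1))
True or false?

T

Substituting x5=F, x4=F, x6=T, x1=F, x2=F:
x6 ⊕ x1 = T ⊕ F = T
x6 ⊕ x2 = T ⊕ F = T
x2 ↔ (x6 ⊕ x2) = F ↔ T = F
(x6 ⊕ x1) ⊕ (x2 ↔ (x6 ⊕ x2)) = T ⊕ F = T
x1 → x5 = F → F = T
x1 → x4 = F → F = T
(x1 → x5) → (x1 → x4) = T → T = T
x4 ⊕ x1 = F ⊕ F = F
((x1 → x5) → (x1 → x4)) ⊕ (x4 ⊕ x1) = T ⊕ F = T
((x6 ⊕ x1) ⊕ (x2 ↔ (x6 ⊕ x2))) → (((x1 → x5) → (x1 → x4)) ⊕ (x4 ⊕ x1)) = T → T = T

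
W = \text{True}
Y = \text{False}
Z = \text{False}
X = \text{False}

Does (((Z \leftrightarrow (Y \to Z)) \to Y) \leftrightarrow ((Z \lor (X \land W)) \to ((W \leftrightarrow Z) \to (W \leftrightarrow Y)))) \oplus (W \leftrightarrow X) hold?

Substituting W=\text{True}, Y=\text{False}, Z=\text{False}, X=\text{False}:
Y \to Z = \text{False} \to \text{False} = \text{True}
Z \leftrightarrow (Y \to Z) = \text{False} \leftrightarrow \text{True} = \text{False}
(Z \leftrightarrow (Y \to Z)) \to Y = \text{False} \to \text{False} = \text{True}
X \land W = \text{False} \land \text{True} = \text{False}
Z \lor (X \land W) = \text{False} \lor \text{False} = \text{False}
W \leftrightarrow Z = \text{True} \leftrightarrow \text{False} = \text{False}
W \leftrightarrow Y = \text{True} \leftrightarrow \text{False} = \text{False}
(W \leftrightarrow Z) \to (W \leftrightarrow Y) = \text{False} \to \text{False} = \text{True}
(Z \lor (X \land W)) \to ((W \leftrightarrow Z) \to (W \leftrightarrow Y)) = \text{False} \to \text{True} = \text{True}
((Z \leftrightarrow (Y \to Z)) \to Y) \leftrightarrow ((Z \lor (X \land W)) \to ((W \leftrightarrow Z) \to (W \leftrightarrow Y))) = \text{True} \leftrightarrow \text{True} = \text{True}
W \leftrightarrow X = \text{True} \leftrightarrow \text{False} = \text{False}
(((Z \leftrightarrow (Y \to Z)) \to Y) \leftrightarrow ((Z \lor (X \land W)) \to ((W \leftrightarrow Z) \to (W \leftrightarrow Y)))) \oplus (W \leftrightarrow X) = \text{True} \oplus \text{False} = \text{True}

\text{True}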